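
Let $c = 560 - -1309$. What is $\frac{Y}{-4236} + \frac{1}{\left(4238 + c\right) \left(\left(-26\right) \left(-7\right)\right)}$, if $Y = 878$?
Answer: $- \frac{121983742}{588525483} \approx -0.20727$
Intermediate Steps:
$c = 1869$ ($c = 560 + 1309 = 1869$)
$\frac{Y}{-4236} + \frac{1}{\left(4238 + c\right) \left(\left(-26\right) \left(-7\right)\right)} = \frac{878}{-4236} + \frac{1}{\left(4238 + 1869\right) \left(\left(-26\right) \left(-7\right)\right)} = 878 \left(- \frac{1}{4236}\right) + \frac{1}{6107 \cdot 182} = - \frac{439}{2118} + \frac{1}{6107} \cdot \frac{1}{182} = - \frac{439}{2118} + \frac{1}{1111474} = - \frac{121983742}{588525483}$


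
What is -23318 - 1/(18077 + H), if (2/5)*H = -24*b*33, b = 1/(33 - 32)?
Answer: -375349847/16097 ≈ -23318.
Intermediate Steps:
b = 1 (b = 1/1 = 1)
H = -1980 (H = 5*(-24*1*33)/2 = 5*(-24*33)/2 = (5/2)*(-792) = -1980)
-23318 - 1/(18077 + H) = -23318 - 1/(18077 - 1980) = -23318 - 1/16097 = -375349847/16097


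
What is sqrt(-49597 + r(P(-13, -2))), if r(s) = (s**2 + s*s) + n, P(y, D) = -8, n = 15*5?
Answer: I*sqrt(49394) ≈ 222.25*I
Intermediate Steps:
n = 75
r(s) = 75 + 2*s**2 (r(s) = (s**2 + s*s) + 75 = (s**2 + s**2) + 75 = 2*s**2 + 75 = 75 + 2*s**2)
sqrt(-49597 + r(P(-13, -2))) = sqrt(-49597 + (75 + 2*(-8)**2)) = sqrt(-49597 + (75 + 2*64)) = sqrt(-49597 + (75 + 128)) = sqrt(-49597 + 203) = sqrt(-49394) = I*sqrt(49394)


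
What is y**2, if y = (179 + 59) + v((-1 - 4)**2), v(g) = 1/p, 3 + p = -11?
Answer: 11095561/196 ≈ 56610.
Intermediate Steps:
p = -14 (p = -3 - 11 = -14)
v(g) = -1/14 (v(g) = 1/(-14) = -1/14)
y = 3331/14 (y = (179 + 59) - 1/14 = 238 - 1/14 = 3331/14 ≈ 237.93)
y**2 = (3331/14)**2 = 11095561/196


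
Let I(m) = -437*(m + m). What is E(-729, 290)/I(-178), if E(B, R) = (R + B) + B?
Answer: -292/38893 ≈ -0.0075078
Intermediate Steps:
E(B, R) = R + 2*B (E(B, R) = (B + R) + B = R + 2*B)
I(m) = -874*m
E(-729, 290)/I(-178) = (290 + 2*(-729))/((-874*(-178))) = (290 - 1458)/155572 = -1168*1/155572 = -292/38893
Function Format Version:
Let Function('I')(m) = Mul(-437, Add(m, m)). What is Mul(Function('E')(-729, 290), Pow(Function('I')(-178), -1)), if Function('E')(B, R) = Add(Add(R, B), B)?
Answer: Rational(-292, 38893) ≈ -0.0075078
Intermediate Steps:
Function('E')(B, R) = Add(R, Mul(2, B)) (Function('E')(B, R) = Add(Add(B, R), B) = Add(R, Mul(2, B)))
Function('I')(m) = Mul(-874, m) (Function('I')(m) = Mul(-437, Mul(2, m)) = Mul(-874, m))
Mul(Function('E')(-729, 290), Pow(Function('I')(-178), -1)) = Mul(Add(290, Mul(2, -729)), Pow(Mul(-874, -178), -1)) = Mul(Add(290, -1458), Pow(155572, -1)) = Mul(-1168, Rational(1, 155572)) = Rational(-292, 38893)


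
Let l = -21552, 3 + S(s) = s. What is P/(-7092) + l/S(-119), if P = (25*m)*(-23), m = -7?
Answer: 76177867/432612 ≈ 176.09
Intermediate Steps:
S(s) = -3 + s
P = 4025 (P = (25*(-7))*(-23) = -175*(-23) = 4025)
P/(-7092) + l/S(-119) = 4025/(-7092) - 21552/(-3 - 119) = 4025*(-1/7092) - 21552/(-122) = -4025/7092 - 21552*(-1/122) = -4025/7092 + 10776/61 = 76177867/432612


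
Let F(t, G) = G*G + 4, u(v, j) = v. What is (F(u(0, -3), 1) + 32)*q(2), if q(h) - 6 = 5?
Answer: 407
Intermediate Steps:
F(t, G) = 4 + G**2 (F(t, G) = G**2 + 4 = 4 + G**2)
q(h) = 11 (q(h) = 6 + 5 = 11)
(F(u(0, -3), 1) + 32)*q(2) = ((4 + 1**2) + 32)*11 = ((4 + 1) + 32)*11 = (5 + 32)*11 = 37*11 = 407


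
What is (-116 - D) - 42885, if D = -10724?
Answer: -32277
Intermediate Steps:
(-116 - D) - 42885 = (-116 - 1*(-10724)) - 42885 = (-116 + 10724) - 42885 = 10608 - 42885 = -32277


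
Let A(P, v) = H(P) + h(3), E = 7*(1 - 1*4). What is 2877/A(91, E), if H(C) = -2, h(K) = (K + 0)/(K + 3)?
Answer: -1918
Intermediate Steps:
E = -21 (E = 7*(1 - 4) = 7*(-3) = -21)
h(K) = K/(3 + K)
A(P, v) = -3/2 (A(P, v) = -2 + 3/(3 + 3) = -2 + 3/6 = -2 + 3*(⅙) = -2 + ½ = -3/2)
2877/A(91, E) = 2877/(-3/2) = 2877*(-⅔) = -1918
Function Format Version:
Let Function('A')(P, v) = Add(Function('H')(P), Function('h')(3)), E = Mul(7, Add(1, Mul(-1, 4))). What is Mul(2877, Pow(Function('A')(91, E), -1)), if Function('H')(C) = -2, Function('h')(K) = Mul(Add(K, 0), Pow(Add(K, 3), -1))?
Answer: -1918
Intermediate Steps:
E = -21 (E = Mul(7, Add(1, -4)) = Mul(7, -3) = -21)
Function('h')(K) = Mul(K, Pow(Add(3, K), -1))
Function('A')(P, v) = Rational(-3, 2) (Function('A')(P, v) = Add(-2, Mul(3, Pow(Add(3, 3), -1))) = Add(-2, Mul(3, Pow(6, -1))) = Add(-2, Mul(3, Rational(1, 6))) = Add(-2, Rational(1, 2)) = Rational(-3, 2))
Mul(2877, Pow(Function('A')(91, E), -1)) = Mul(2877, Pow(Rational(-3, 2), -1)) = Mul(2877, Rational(-2, 3)) = -1918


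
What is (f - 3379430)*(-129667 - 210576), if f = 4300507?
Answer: -313390001711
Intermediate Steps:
(f - 3379430)*(-129667 - 210576) = (4300507 - 3379430)*(-129667 - 210576) = 921077*(-340243) = -313390001711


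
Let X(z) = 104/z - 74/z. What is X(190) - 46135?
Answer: -876562/19 ≈ -46135.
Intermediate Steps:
X(z) = 30/z
X(190) - 46135 = 30/190 - 46135 = 30*(1/190) - 46135 = 3/19 - 46135 = -876562/19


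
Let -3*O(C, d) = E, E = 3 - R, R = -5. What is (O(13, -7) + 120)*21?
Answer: 2464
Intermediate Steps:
E = 8 (E = 3 - 1*(-5) = 3 + 5 = 8)
O(C, d) = -8/3 (O(C, d) = -⅓*8 = -8/3)
(O(13, -7) + 120)*21 = (-8/3 + 120)*21 = (352/3)*21 = 2464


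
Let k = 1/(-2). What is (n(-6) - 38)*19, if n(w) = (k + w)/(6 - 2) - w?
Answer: -5111/8 ≈ -638.88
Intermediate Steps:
k = -½ (k = 1*(-½) = -½ ≈ -0.50000)
n(w) = -⅛ - 3*w/4 (n(w) = (-½ + w)/(6 - 2) - w = (-½ + w)/4 - w = (-½ + w)*(¼) - w = (-⅛ + w/4) - w = -⅛ - 3*w/4)
(n(-6) - 38)*19 = ((-⅛ - ¾*(-6)) - 38)*19 = ((-⅛ + 9/2) - 38)*19 = (35/8 - 38)*19 = -269/8*19 = -5111/8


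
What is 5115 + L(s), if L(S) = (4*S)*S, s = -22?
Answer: 7051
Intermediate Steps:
L(S) = 4*S²
5115 + L(s) = 5115 + 4*(-22)² = 5115 + 4*484 = 5115 + 1936 = 7051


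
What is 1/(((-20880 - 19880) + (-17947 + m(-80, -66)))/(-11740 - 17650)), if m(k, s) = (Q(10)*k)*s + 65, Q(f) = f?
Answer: 14695/2921 ≈ 5.0308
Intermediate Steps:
m(k, s) = 65 + 10*k*s (m(k, s) = (10*k)*s + 65 = 10*k*s + 65 = 65 + 10*k*s)
1/(((-20880 - 19880) + (-17947 + m(-80, -66)))/(-11740 - 17650)) = 1/(((-20880 - 19880) + (-17947 + (65 + 10*(-80)*(-66))))/(-11740 - 17650)) = 1/((-40760 + (-17947 + (65 + 52800)))/(-29390)) = 1/((-40760 + (-17947 + 52865))*(-1/29390)) = 1/((-40760 + 34918)*(-1/29390)) = 1/(-5842*(-1/29390)) = 1/(2921/14695) = 14695/2921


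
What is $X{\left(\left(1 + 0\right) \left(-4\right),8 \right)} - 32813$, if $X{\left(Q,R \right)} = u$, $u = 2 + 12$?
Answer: $-32799$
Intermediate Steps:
$u = 14$
$X{\left(Q,R \right)} = 14$
$X{\left(\left(1 + 0\right) \left(-4\right),8 \right)} - 32813 = 14 - 32813 = -32799$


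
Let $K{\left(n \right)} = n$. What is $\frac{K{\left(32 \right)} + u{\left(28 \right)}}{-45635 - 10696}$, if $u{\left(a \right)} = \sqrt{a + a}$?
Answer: $- \frac{32}{56331} - \frac{2 \sqrt{14}}{56331} \approx -0.00070092$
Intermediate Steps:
$u{\left(a \right)} = \sqrt{2} \sqrt{a}$ ($u{\left(a \right)} = \sqrt{2 a} = \sqrt{2} \sqrt{a}$)
$\frac{K{\left(32 \right)} + u{\left(28 \right)}}{-45635 - 10696} = \frac{32 + \sqrt{2} \sqrt{28}}{-45635 - 10696} = \frac{32 + \sqrt{2} \cdot 2 \sqrt{7}}{-56331} = \left(32 + 2 \sqrt{14}\right) \left(- \frac{1}{56331}\right) = - \frac{32}{56331} - \frac{2 \sqrt{14}}{56331}$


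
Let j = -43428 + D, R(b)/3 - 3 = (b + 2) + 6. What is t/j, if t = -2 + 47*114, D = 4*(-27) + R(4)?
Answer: -5356/43491 ≈ -0.12315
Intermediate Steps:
R(b) = 33 + 3*b (R(b) = 9 + 3*((b + 2) + 6) = 9 + 3*((2 + b) + 6) = 9 + 3*(8 + b) = 9 + (24 + 3*b) = 33 + 3*b)
D = -63 (D = 4*(-27) + (33 + 3*4) = -108 + (33 + 12) = -108 + 45 = -63)
t = 5356 (t = -2 + 5358 = 5356)
j = -43491 (j = -43428 - 63 = -43491)
t/j = 5356/(-43491) = 5356*(-1/43491) = -5356/43491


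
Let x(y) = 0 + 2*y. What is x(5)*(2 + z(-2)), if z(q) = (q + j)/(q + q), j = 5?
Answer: 25/2 ≈ 12.500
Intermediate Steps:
z(q) = (5 + q)/(2*q) (z(q) = (q + 5)/(q + q) = (5 + q)/((2*q)) = (5 + q)*(1/(2*q)) = (5 + q)/(2*q))
x(y) = 2*y
x(5)*(2 + z(-2)) = (2*5)*(2 + (1/2)*(5 - 2)/(-2)) = 10*(2 + (1/2)*(-1/2)*3) = 10*(2 - 3/4) = 10*(5/4) = 25/2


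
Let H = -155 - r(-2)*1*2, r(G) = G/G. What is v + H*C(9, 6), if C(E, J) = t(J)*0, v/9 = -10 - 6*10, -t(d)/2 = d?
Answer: -630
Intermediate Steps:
t(d) = -2*d
v = -630 (v = 9*(-10 - 6*10) = 9*(-10 - 60) = 9*(-70) = -630)
r(G) = 1
C(E, J) = 0 (C(E, J) = -2*J*0 = 0)
H = -157 (H = -155 - 1*1*2 = -155 - 2 = -157)
v + H*C(9, 6) = -630 - 157*0 = -630 + 0 = -630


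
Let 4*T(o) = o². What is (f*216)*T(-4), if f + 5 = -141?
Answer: -126144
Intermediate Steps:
T(o) = o²/4
f = -146 (f = -5 - 141 = -146)
(f*216)*T(-4) = (-146*216)*((¼)*(-4)²) = -7884*16 = -31536*4 = -126144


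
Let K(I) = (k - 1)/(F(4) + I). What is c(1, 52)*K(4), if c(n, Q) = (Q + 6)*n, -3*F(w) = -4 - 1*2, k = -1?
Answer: -58/3 ≈ -19.333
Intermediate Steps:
F(w) = 2 (F(w) = -(-4 - 1*2)/3 = -(-4 - 2)/3 = -⅓*(-6) = 2)
K(I) = -2/(2 + I) (K(I) = (-1 - 1)/(2 + I) = -2/(2 + I))
c(n, Q) = n*(6 + Q) (c(n, Q) = (6 + Q)*n = n*(6 + Q))
c(1, 52)*K(4) = (1*(6 + 52))*(-2/(2 + 4)) = (1*58)*(-2/6) = 58*(-2*⅙) = 58*(-⅓) = -58/3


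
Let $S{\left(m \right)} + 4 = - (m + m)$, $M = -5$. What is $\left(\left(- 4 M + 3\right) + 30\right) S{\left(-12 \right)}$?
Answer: $1060$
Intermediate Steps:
$S{\left(m \right)} = -4 - 2 m$ ($S{\left(m \right)} = -4 - \left(m + m\right) = -4 - 2 m$)
$\left(\left(- 4 M + 3\right) + 30\right) S{\left(-12 \right)} = \left(\left(\left(-4\right) \left(-5\right) + 3\right) + 30\right) \left(-4 - -24\right) = \left(\left(20 + 3\right) + 30\right) \left(-4 + 24\right) = \left(23 + 30\right) 20 = 53 \cdot 20 = 1060$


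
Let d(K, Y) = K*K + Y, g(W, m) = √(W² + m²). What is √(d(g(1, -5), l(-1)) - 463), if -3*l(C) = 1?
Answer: 4*I*√246/3 ≈ 20.913*I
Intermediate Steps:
l(C) = -⅓ (l(C) = -⅓*1 = -⅓)
d(K, Y) = Y + K² (d(K, Y) = K² + Y = Y + K²)
√(d(g(1, -5), l(-1)) - 463) = √((-⅓ + (√(1² + (-5)²))²) - 463) = √((-⅓ + (√(1 + 25))²) - 463) = √((-⅓ + (√26)²) - 463) = √((-⅓ + 26) - 463) = √(77/3 - 463) = √(-1312/3) = 4*I*√246/3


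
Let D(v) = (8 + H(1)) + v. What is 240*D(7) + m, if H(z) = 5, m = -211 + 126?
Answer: 4715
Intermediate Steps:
m = -85
D(v) = 13 + v (D(v) = (8 + 5) + v = 13 + v)
240*D(7) + m = 240*(13 + 7) - 85 = 240*20 - 85 = 4800 - 85 = 4715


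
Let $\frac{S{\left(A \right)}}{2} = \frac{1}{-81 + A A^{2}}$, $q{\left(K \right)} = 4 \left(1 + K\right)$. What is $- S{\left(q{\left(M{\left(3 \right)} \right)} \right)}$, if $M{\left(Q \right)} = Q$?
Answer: $- \frac{2}{4015} \approx -0.00049813$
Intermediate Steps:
$q{\left(K \right)} = 4 + 4 K$
$S{\left(A \right)} = \frac{2}{-81 + A^{3}}$ ($S{\left(A \right)} = \frac{2}{-81 + A A^{2}} = \frac{2}{-81 + A^{3}}$)
$- S{\left(q{\left(M{\left(3 \right)} \right)} \right)} = - \frac{2}{-81 + \left(4 + 4 \cdot 3\right)^{3}} = - \frac{2}{-81 + \left(4 + 12\right)^{3}} = - \frac{2}{-81 + 16^{3}} = - \frac{2}{-81 + 4096} = - \frac{2}{4015}$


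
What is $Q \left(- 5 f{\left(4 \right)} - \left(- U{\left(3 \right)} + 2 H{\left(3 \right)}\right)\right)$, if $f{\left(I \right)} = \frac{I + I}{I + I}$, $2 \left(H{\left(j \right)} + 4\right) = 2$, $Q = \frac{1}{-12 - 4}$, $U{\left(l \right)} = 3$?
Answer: $- \frac{1}{4} \approx -0.25$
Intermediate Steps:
$Q = - \frac{1}{16}$ ($Q = \frac{1}{-16} = - \frac{1}{16} \approx -0.0625$)
$H{\left(j \right)} = -3$ ($H{\left(j \right)} = -4 + \frac{1}{2} \cdot 2 = -4 + 1 = -3$)
$f{\left(I \right)} = 1$ ($f{\left(I \right)} = \frac{2 I}{2 I} = 2 I \frac{1}{2 I} = 1$)
$Q \left(- 5 f{\left(4 \right)} - \left(- U{\left(3 \right)} + 2 H{\left(3 \right)}\right)\right) = - \frac{\left(-5\right) 1 + \left(\left(-2\right) \left(-3\right) + 3\right)}{16} = - \frac{-5 + \left(6 + 3\right)}{16} = - \frac{-5 + 9}{16} = \left(- \frac{1}{16}\right) 4 = - \frac{1}{4}$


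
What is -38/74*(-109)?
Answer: 2071/37 ≈ 55.973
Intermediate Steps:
-38/74*(-109) = -38*1/74*(-109) = -19/37*(-109) = 2071/37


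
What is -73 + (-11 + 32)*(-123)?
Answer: -2656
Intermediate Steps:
-73 + (-11 + 32)*(-123) = -73 + 21*(-123) = -73 - 2583 = -2656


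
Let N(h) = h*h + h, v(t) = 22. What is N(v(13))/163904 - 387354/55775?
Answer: -31730323933/4570872800 ≈ -6.9418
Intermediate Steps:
N(h) = h + h² (N(h) = h² + h = h + h²)
N(v(13))/163904 - 387354/55775 = (22*(1 + 22))/163904 - 387354/55775 = (22*23)*(1/163904) - 387354*1/55775 = 506*(1/163904) - 387354/55775 = 253/81952 - 387354/55775 = -31730323933/4570872800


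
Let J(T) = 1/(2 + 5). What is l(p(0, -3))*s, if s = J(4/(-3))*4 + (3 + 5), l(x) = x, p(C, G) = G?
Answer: -180/7 ≈ -25.714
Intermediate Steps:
J(T) = 1/7
s = 60/7 (s = (1/7)*4 + (3 + 5) = 4/7 + 8 = 60/7 ≈ 8.5714)
l(p(0, -3))*s = -3*60/7 = -180/7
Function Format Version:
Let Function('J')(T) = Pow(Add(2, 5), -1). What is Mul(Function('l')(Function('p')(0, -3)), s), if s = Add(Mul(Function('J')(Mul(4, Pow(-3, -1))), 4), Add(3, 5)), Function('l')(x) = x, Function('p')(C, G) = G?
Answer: Rational(-180, 7) ≈ -25.714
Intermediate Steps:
Function('J')(T) = Rational(1, 7) (Function('J')(T) = Pow(7, -1) = Rational(1, 7))
s = Rational(60, 7) (s = Add(Mul(Rational(1, 7), 4), Add(3, 5)) = Add(Rational(4, 7), 8) = Rational(60, 7) ≈ 8.5714)
Mul(Function('l')(Function('p')(0, -3)), s) = Mul(-3, Rational(60, 7)) = Rational(-180, 7)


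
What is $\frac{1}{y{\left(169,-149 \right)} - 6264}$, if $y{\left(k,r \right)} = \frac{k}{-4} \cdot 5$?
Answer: $- \frac{4}{25901} \approx -0.00015443$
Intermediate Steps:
$y{\left(k,r \right)} = - \frac{5 k}{4}$ ($y{\left(k,r \right)} = k \left(- \frac{1}{4}\right) 5 = - \frac{k}{4} \cdot 5 = - \frac{5 k}{4}$)
$\frac{1}{y{\left(169,-149 \right)} - 6264} = \frac{1}{\left(- \frac{5}{4}\right) 169 - 6264} = \frac{1}{- \frac{845}{4} - 6264} = \frac{1}{- \frac{25901}{4}} = - \frac{4}{25901}$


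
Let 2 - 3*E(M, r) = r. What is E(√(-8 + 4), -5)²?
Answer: 49/9 ≈ 5.4444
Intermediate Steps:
E(M, r) = ⅔ - r/3
E(√(-8 + 4), -5)² = (⅔ - ⅓*(-5))² = (⅔ + 5/3)² = (7/3)² = 49/9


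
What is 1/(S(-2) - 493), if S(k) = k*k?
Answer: -1/489 ≈ -0.0020450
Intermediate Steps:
S(k) = k²
1/(S(-2) - 493) = 1/((-2)² - 493) = 1/(4 - 493) = 1/(-489) = -1/489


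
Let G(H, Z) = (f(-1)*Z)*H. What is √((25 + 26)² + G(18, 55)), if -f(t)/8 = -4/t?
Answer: 9*I*√359 ≈ 170.53*I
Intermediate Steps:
f(t) = 32/t (f(t) = -(-32)/t = 32/t)
G(H, Z) = -32*H*Z (G(H, Z) = ((32/(-1))*Z)*H = ((32*(-1))*Z)*H = (-32*Z)*H = -32*H*Z)
√((25 + 26)² + G(18, 55)) = √((25 + 26)² - 32*18*55) = √(51² - 31680) = √(2601 - 31680) = √(-29079) = 9*I*√359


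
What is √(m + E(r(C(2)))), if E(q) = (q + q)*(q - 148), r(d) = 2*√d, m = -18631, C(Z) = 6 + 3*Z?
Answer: I*√(18535 + 1184*√3) ≈ 143.48*I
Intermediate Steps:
E(q) = 2*q*(-148 + q) (E(q) = (2*q)*(-148 + q) = 2*q*(-148 + q))
√(m + E(r(C(2)))) = √(-18631 + 2*(2*√(6 + 3*2))*(-148 + 2*√(6 + 3*2))) = √(-18631 + 2*(2*√(6 + 6))*(-148 + 2*√(6 + 6))) = √(-18631 + 2*(2*√12)*(-148 + 2*√12)) = √(-18631 + 2*(2*(2*√3))*(-148 + 2*(2*√3))) = √(-18631 + 2*(4*√3)*(-148 + 4*√3)) = √(-18631 + 8*√3*(-148 + 4*√3))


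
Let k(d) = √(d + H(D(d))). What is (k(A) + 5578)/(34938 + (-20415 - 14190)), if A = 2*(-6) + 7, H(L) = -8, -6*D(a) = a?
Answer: 5578/333 + I*√13/333 ≈ 16.751 + 0.010827*I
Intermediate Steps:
D(a) = -a/6
A = -5 (A = -12 + 7 = -5)
k(d) = √(-8 + d) (k(d) = √(d - 8) = √(-8 + d))
(k(A) + 5578)/(34938 + (-20415 - 14190)) = (√(-8 - 5) + 5578)/(34938 + (-20415 - 14190)) = (√(-13) + 5578)/(34938 - 34605) = (I*√13 + 5578)/333 = (5578 + I*√13)*(1/333) = 5578/333 + I*√13/333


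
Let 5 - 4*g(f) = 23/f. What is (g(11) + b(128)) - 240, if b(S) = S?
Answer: -1224/11 ≈ -111.27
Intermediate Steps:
g(f) = 5/4 - 23/(4*f)
(g(11) + b(128)) - 240 = ((¼)*(-23 + 5*11)/11 + 128) - 240 = ((¼)*(1/11)*(-23 + 55) + 128) - 240 = ((¼)*(1/11)*32 + 128) - 240 = (8/11 + 128) - 240 = 1416/11 - 240 = -1224/11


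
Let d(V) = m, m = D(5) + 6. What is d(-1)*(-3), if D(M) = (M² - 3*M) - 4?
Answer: -36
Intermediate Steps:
D(M) = -4 + M² - 3*M
m = 12 (m = (-4 + 5² - 3*5) + 6 = (-4 + 25 - 15) + 6 = 6 + 6 = 12)
d(V) = 12
d(-1)*(-3) = 12*(-3) = -36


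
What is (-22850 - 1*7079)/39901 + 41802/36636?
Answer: 95243793/243635506 ≈ 0.39093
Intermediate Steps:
(-22850 - 1*7079)/39901 + 41802/36636 = (-22850 - 7079)*(1/39901) + 41802*(1/36636) = -29929*1/39901 + 6967/6106 = -29929/39901 + 6967/6106 = 95243793/243635506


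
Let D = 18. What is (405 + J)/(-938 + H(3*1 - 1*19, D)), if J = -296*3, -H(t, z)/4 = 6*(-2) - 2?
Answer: 23/42 ≈ 0.54762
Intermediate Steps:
H(t, z) = 56 (H(t, z) = -4*(6*(-2) - 2) = -4*(-12 - 2) = -4*(-14) = 56)
J = -888
(405 + J)/(-938 + H(3*1 - 1*19, D)) = (405 - 888)/(-938 + 56) = -483/(-882) = -483*(-1/882) = 23/42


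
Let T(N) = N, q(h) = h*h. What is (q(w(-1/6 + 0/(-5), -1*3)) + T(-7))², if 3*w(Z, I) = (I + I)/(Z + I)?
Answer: 5678689/130321 ≈ 43.575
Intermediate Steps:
w(Z, I) = 2*I/(3*(I + Z)) (w(Z, I) = ((I + I)/(Z + I))/3 = ((2*I)/(I + Z))/3 = (2*I/(I + Z))/3 = 2*I/(3*(I + Z)))
q(h) = h²
(q(w(-1/6 + 0/(-5), -1*3)) + T(-7))² = ((2*(-1*3)/(3*(-1*3 + (-1/6 + 0/(-5)))))² - 7)² = (((⅔)*(-3)/(-3 + (-1*⅙ + 0*(-⅕))))² - 7)² = (((⅔)*(-3)/(-3 + (-⅙ + 0)))² - 7)² = (((⅔)*(-3)/(-3 - ⅙))² - 7)² = (((⅔)*(-3)/(-19/6))² - 7)² = (((⅔)*(-3)*(-6/19))² - 7)² = ((12/19)² - 7)² = (144/361 - 7)² = (-2383/361)² = 5678689/130321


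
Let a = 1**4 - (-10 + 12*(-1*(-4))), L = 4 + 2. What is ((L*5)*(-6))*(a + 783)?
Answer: -134280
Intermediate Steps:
L = 6
a = -37 (a = 1 - (-10 + 12*4) = 1 - (-10 + 48) = 1 - 1*38 = 1 - 38 = -37)
((L*5)*(-6))*(a + 783) = ((6*5)*(-6))*(-37 + 783) = (30*(-6))*746 = -180*746 = -134280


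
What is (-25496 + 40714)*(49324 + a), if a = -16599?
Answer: 498009050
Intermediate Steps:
(-25496 + 40714)*(49324 + a) = (-25496 + 40714)*(49324 - 16599) = 15218*32725 = 498009050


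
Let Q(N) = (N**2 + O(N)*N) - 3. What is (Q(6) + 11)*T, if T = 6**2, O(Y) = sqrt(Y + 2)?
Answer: 1584 + 432*sqrt(2) ≈ 2194.9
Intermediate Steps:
O(Y) = sqrt(2 + Y)
T = 36
Q(N) = -3 + N**2 + N*sqrt(2 + N) (Q(N) = (N**2 + sqrt(2 + N)*N) - 3 = (N**2 + N*sqrt(2 + N)) - 3 = -3 + N**2 + N*sqrt(2 + N))
(Q(6) + 11)*T = ((-3 + 6**2 + 6*sqrt(2 + 6)) + 11)*36 = ((-3 + 36 + 6*sqrt(8)) + 11)*36 = ((-3 + 36 + 6*(2*sqrt(2))) + 11)*36 = ((-3 + 36 + 12*sqrt(2)) + 11)*36 = ((33 + 12*sqrt(2)) + 11)*36 = (44 + 12*sqrt(2))*36 = 1584 + 432*sqrt(2)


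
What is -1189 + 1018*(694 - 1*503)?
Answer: 193249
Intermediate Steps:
-1189 + 1018*(694 - 1*503) = -1189 + 1018*(694 - 503) = -1189 + 1018*191 = -1189 + 194438 = 193249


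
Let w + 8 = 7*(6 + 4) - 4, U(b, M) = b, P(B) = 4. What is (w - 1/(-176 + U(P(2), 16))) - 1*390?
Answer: -57103/172 ≈ -331.99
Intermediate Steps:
w = 58 (w = -8 + (7*(6 + 4) - 4) = -8 + (7*10 - 4) = -8 + (70 - 4) = -8 + 66 = 58)
(w - 1/(-176 + U(P(2), 16))) - 1*390 = (58 - 1/(-176 + 4)) - 1*390 = (58 - 1/(-172)) - 390 = (58 - 1*(-1/172)) - 390 = (58 + 1/172) - 390 = 9977/172 - 390 = -57103/172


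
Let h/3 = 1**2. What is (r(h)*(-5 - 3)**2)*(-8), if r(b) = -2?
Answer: 1024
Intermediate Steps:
h = 3 (h = 3*1**2 = 3*1 = 3)
(r(h)*(-5 - 3)**2)*(-8) = -2*(-5 - 3)**2*(-8) = -2*(-8)**2*(-8) = -2*64*(-8) = -128*(-8) = 1024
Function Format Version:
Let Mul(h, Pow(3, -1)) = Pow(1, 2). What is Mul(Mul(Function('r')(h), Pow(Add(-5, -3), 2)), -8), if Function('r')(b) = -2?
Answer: 1024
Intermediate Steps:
h = 3 (h = Mul(3, Pow(1, 2)) = Mul(3, 1) = 3)
Mul(Mul(Function('r')(h), Pow(Add(-5, -3), 2)), -8) = Mul(Mul(-2, Pow(Add(-5, -3), 2)), -8) = Mul(Mul(-2, Pow(-8, 2)), -8) = Mul(Mul(-2, 64), -8) = Mul(-128, -8) = 1024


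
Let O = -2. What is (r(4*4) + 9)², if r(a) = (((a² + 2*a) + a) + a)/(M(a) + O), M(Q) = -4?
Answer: 17689/9 ≈ 1965.4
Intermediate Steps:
r(a) = -2*a/3 - a²/6 (r(a) = (((a² + 2*a) + a) + a)/(-4 - 2) = ((a² + 3*a) + a)/(-6) = (a² + 4*a)*(-⅙) = -2*a/3 - a²/6)
(r(4*4) + 9)² = (-4*4*(4 + 4*4)/6 + 9)² = (-⅙*16*(4 + 16) + 9)² = (-⅙*16*20 + 9)² = (-160/3 + 9)² = (-133/3)² = 17689/9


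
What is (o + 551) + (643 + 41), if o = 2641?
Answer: 3876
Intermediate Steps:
(o + 551) + (643 + 41) = (2641 + 551) + (643 + 41) = 3192 + 684 = 3876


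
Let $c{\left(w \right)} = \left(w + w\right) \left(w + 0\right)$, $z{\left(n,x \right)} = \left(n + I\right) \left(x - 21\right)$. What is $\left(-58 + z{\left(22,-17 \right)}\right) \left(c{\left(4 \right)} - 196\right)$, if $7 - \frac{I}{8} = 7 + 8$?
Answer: $-252232$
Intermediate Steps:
$I = -64$ ($I = 56 - 8 \left(7 + 8\right) = 56 - 120 = -64$)
$z{\left(n,x \right)} = \left(-64 + n\right) \left(-21 + x\right)$ ($z{\left(n,x \right)} = \left(n - 64\right) \left(x - 21\right) = \left(-64 + n\right) \left(-21 + x\right)$)
$c{\left(w \right)} = 2 w^{2}$ ($c{\left(w \right)} = 2 w w = 2 w^{2}$)
$\left(-58 + z{\left(22,-17 \right)}\right) \left(c{\left(4 \right)} - 196\right) = \left(-58 + \left(1344 - -1088 - 462 + 22 \left(-17\right)\right)\right) \left(2 \cdot 4^{2} - 196\right) = \left(-58 + \left(1344 + 1088 - 462 - 374\right)\right) \left(2 \cdot 16 - 196\right) = \left(-58 + 1596\right) \left(32 - 196\right) = 1538 \left(-164\right) = -252232$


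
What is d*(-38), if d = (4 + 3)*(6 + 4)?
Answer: -2660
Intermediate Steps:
d = 70 (d = 7*10 = 70)
d*(-38) = 70*(-38) = -2660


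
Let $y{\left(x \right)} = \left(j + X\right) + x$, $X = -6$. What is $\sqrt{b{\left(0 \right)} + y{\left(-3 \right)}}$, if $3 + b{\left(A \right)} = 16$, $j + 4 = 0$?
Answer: $0$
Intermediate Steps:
$j = -4$ ($j = -4 + 0 = -4$)
$b{\left(A \right)} = 13$ ($b{\left(A \right)} = -3 + 16 = 13$)
$y{\left(x \right)} = -10 + x$ ($y{\left(x \right)} = \left(-4 - 6\right) + x = -10 + x$)
$\sqrt{b{\left(0 \right)} + y{\left(-3 \right)}} = \sqrt{13 - 13} = \sqrt{0} = 0$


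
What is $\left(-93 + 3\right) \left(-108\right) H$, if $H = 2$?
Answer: $19440$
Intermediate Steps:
$\left(-93 + 3\right) \left(-108\right) H = \left(-93 + 3\right) \left(-108\right) 2 = \left(-90\right) \left(-108\right) 2 = 9720 \cdot 2 = 19440$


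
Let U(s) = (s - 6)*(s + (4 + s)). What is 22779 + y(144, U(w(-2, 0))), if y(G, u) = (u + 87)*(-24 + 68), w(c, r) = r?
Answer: 25551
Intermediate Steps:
U(s) = (-6 + s)*(4 + 2*s)
y(G, u) = 3828 + 44*u (y(G, u) = (87 + u)*44 = 3828 + 44*u)
22779 + y(144, U(w(-2, 0))) = 22779 + (3828 + 44*(-24 - 8*0 + 2*0²)) = 22779 + (3828 + 44*(-24 + 0 + 2*0)) = 22779 + (3828 + 44*(-24 + 0 + 0)) = 22779 + (3828 + 44*(-24)) = 22779 + (3828 - 1056) = 22779 + 2772 = 25551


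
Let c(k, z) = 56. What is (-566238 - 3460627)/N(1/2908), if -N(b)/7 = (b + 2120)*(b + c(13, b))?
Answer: 34053038905360/7027704137223 ≈ 4.8455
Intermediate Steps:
N(b) = -7*(56 + b)*(2120 + b) (N(b) = -7*(b + 2120)*(b + 56) = -7*(2120 + b)*(56 + b) = -7*(56 + b)*(2120 + b))
(-566238 - 3460627)/N(1/2908) = (-566238 - 3460627)/(-831040 - 15232/2908 - 7*(1/2908)²) = -4026865/(-831040 - 15232*1/2908 - 7*(1/2908)²) = -4026865/(-831040 - 3808/727 - 7*1/8456464) = -4026865/(-831040 - 3808/727 - 7/8456464) = -4026865/(-7027704137223/8456464) = -4026865*(-8456464/7027704137223) = 34053038905360/7027704137223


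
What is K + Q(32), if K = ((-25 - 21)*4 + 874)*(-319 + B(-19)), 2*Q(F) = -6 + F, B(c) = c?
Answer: -233207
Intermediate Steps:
Q(F) = -3 + F/2 (Q(F) = (-6 + F)/2 = -3 + F/2)
K = -233220 (K = ((-25 - 21)*4 + 874)*(-319 - 19) = (-46*4 + 874)*(-338) = (-184 + 874)*(-338) = 690*(-338) = -233220)
K + Q(32) = -233220 + (-3 + (1/2)*32) = -233220 + (-3 + 16) = -233220 + 13 = -233207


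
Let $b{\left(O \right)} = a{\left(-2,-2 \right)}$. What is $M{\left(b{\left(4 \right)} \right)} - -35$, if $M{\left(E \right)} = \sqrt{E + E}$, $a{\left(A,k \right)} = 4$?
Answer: $35 + 2 \sqrt{2} \approx 37.828$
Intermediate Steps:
$b{\left(O \right)} = 4$
$M{\left(E \right)} = \sqrt{2} \sqrt{E}$ ($M{\left(E \right)} = \sqrt{2 E} = \sqrt{2} \sqrt{E}$)
$M{\left(b{\left(4 \right)} \right)} - -35 = \sqrt{2} \sqrt{4} - -35 = \sqrt{2} \cdot 2 + 35 = 2 \sqrt{2} + 35 = 35 + 2 \sqrt{2}$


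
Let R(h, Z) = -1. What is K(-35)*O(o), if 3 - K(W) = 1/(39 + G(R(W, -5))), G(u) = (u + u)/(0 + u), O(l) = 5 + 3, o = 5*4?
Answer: 976/41 ≈ 23.805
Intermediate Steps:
o = 20
O(l) = 8
G(u) = 2 (G(u) = (2*u)/u = 2)
K(W) = 122/41 (K(W) = 3 - 1/(39 + 2) = 3 - 1/41 = 122/41)
K(-35)*O(o) = (122/41)*8 = 976/41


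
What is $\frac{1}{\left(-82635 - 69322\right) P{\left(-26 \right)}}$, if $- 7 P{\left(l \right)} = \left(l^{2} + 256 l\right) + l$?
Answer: $- \frac{1}{130379106} \approx -7.6699 \cdot 10^{-9}$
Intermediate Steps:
$P{\left(l \right)} = - \frac{257 l}{7} - \frac{l^{2}}{7}$ ($P{\left(l \right)} = - \frac{\left(l^{2} + 256 l\right) + l}{7} = - \frac{l^{2} + 257 l}{7} = - \frac{257 l}{7} - \frac{l^{2}}{7}$)
$\frac{1}{\left(-82635 - 69322\right) P{\left(-26 \right)}} = \frac{1}{\left(-82635 - 69322\right) \left(\left(- \frac{1}{7}\right) \left(-26\right) \left(257 - 26\right)\right)} = \frac{1}{\left(-151957\right) \left(\left(- \frac{1}{7}\right) \left(-26\right) 231\right)} = - \frac{1}{151957 \cdot 858} = \left(- \frac{1}{151957}\right) \frac{1}{858} = - \frac{1}{130379106}$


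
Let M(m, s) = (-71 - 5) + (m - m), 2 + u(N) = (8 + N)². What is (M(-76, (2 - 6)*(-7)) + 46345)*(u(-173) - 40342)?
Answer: -607003011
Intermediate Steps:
u(N) = -2 + (8 + N)²
M(m, s) = -76 (M(m, s) = -76 + 0 = -76)
(M(-76, (2 - 6)*(-7)) + 46345)*(u(-173) - 40342) = (-76 + 46345)*((-2 + (8 - 173)²) - 40342) = 46269*((-2 + (-165)²) - 40342) = 46269*((-2 + 27225) - 40342) = 46269*(27223 - 40342) = 46269*(-13119) = -607003011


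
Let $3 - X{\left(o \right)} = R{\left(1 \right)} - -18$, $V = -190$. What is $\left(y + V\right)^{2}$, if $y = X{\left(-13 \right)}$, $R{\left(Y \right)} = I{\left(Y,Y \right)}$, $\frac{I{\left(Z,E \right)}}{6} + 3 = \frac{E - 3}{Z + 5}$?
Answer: $34225$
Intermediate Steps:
$I{\left(Z,E \right)} = -18 + \frac{6 \left(-3 + E\right)}{5 + Z}$ ($I{\left(Z,E \right)} = -18 + 6 \frac{E - 3}{Z + 5} = -18 + 6 \frac{-3 + E}{5 + Z} = -18 + \frac{6 \left(-3 + E\right)}{5 + Z}$)
$R{\left(Y \right)} = \frac{6 \left(-18 - 2 Y\right)}{5 + Y}$ ($R{\left(Y \right)} = \frac{6 \left(-18 + Y - 3 Y\right)}{5 + Y} = \frac{6 \left(-18 - 2 Y\right)}{5 + Y}$)
$X{\left(o \right)} = 5$ ($X{\left(o \right)} = 3 - \left(\frac{12 \left(-9 - 1\right)}{5 + 1} - -18\right) = 3 - \left(\frac{12 \left(-9 - 1\right)}{6} + 18\right) = 3 - \left(12 \cdot \frac{1}{6} \left(-10\right) + 18\right) = 3 - \left(-20 + 18\right) = 3 - -2 = 3 + 2 = 5$)
$y = 5$
$\left(y + V\right)^{2} = \left(5 - 190\right)^{2} = \left(-185\right)^{2} = 34225$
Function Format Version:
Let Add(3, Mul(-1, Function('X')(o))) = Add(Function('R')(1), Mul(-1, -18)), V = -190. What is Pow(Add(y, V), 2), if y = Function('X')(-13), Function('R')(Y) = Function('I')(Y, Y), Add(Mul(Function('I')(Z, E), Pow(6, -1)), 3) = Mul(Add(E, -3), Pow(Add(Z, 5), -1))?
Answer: 34225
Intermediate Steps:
Function('I')(Z, E) = Add(-18, Mul(6, Pow(Add(5, Z), -1), Add(-3, E))) (Function('I')(Z, E) = Add(-18, Mul(6, Mul(Add(E, -3), Pow(Add(Z, 5), -1)))) = Add(-18, Mul(6, Mul(Add(-3, E), Pow(Add(5, Z), -1)))) = Add(-18, Mul(6, Mul(Pow(Add(5, Z), -1), Add(-3, E)))) = Add(-18, Mul(6, Pow(Add(5, Z), -1), Add(-3, E))))
Function('R')(Y) = Mul(6, Pow(Add(5, Y), -1), Add(-18, Mul(-2, Y))) (Function('R')(Y) = Mul(6, Pow(Add(5, Y), -1), Add(-18, Y, Mul(-3, Y))) = Mul(6, Pow(Add(5, Y), -1), Add(-18, Mul(-2, Y))))
Function('X')(o) = 5 (Function('X')(o) = Add(3, Mul(-1, Add(Mul(12, Pow(Add(5, 1), -1), Add(-9, Mul(-1, 1))), Mul(-1, -18)))) = Add(3, Mul(-1, Add(Mul(12, Pow(6, -1), Add(-9, -1)), 18))) = Add(3, Mul(-1, Add(Mul(12, Rational(1, 6), -10), 18))) = Add(3, Mul(-1, Add(-20, 18))) = Add(3, Mul(-1, -2)) = Add(3, 2) = 5)
y = 5
Pow(Add(y, V), 2) = Pow(Add(5, -190), 2) = Pow(-185, 2) = 34225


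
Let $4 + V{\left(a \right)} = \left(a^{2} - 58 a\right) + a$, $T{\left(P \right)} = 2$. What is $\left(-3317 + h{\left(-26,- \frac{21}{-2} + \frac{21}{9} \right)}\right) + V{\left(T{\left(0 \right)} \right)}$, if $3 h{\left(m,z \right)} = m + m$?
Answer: $- \frac{10345}{3} \approx -3448.3$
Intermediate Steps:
$V{\left(a \right)} = -4 + a^{2} - 57 a$ ($V{\left(a \right)} = -4 + \left(\left(a^{2} - 58 a\right) + a\right) = -4 + \left(a^{2} - 57 a\right) = -4 + a^{2} - 57 a$)
$h{\left(m,z \right)} = \frac{2 m}{3}$ ($h{\left(m,z \right)} = \frac{m + m}{3} = \frac{2 m}{3}$)
$\left(-3317 + h{\left(-26,- \frac{21}{-2} + \frac{21}{9} \right)}\right) + V{\left(T{\left(0 \right)} \right)} = \left(-3317 + \frac{2}{3} \left(-26\right)\right) - \left(118 - 4\right) = \left(-3317 - \frac{52}{3}\right) - 114 = - \frac{10003}{3} - 114 = - \frac{10345}{3}$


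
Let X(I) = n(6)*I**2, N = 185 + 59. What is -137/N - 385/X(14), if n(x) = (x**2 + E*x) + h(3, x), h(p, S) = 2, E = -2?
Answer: -28289/44408 ≈ -0.63702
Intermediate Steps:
n(x) = 2 + x**2 - 2*x (n(x) = (x**2 - 2*x) + 2 = 2 + x**2 - 2*x)
N = 244
X(I) = 26*I**2 (X(I) = (2 + 6**2 - 2*6)*I**2 = (2 + 36 - 12)*I**2 = 26*I**2)
-137/N - 385/X(14) = -137/244 - 385/(26*14**2) = -137*1/244 - 385/(26*196) = -137/244 - 385/5096 = -137/244 - 385*1/5096 = -137/244 - 55/728 = -28289/44408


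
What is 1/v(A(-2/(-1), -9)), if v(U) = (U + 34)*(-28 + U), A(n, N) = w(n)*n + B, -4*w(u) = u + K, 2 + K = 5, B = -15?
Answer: -4/3003 ≈ -0.0013320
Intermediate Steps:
K = 3 (K = -2 + 5 = 3)
w(u) = -3/4 - u/4 (w(u) = -(u + 3)/4 = -(3 + u)/4 = -3/4 - u/4)
A(n, N) = -15 + n*(-3/4 - n/4) (A(n, N) = (-3/4 - n/4)*n - 15 = n*(-3/4 - n/4) - 15 = -15 + n*(-3/4 - n/4))
v(U) = (-28 + U)*(34 + U) (v(U) = (34 + U)*(-28 + U) = (-28 + U)*(34 + U))
1/v(A(-2/(-1), -9)) = 1/(-952 + (-15 - (-2/(-1))*(3 - 2/(-1))/4)**2 + 6*(-15 - (-2/(-1))*(3 - 2/(-1))/4)) = 1/(-952 + (-15 - (-2*(-1))*(3 - 2*(-1))/4)**2 + 6*(-15 - (-2*(-1))*(3 - 2*(-1))/4)) = 1/(-952 + (-15 - 1/4*2*(3 + 2))**2 + 6*(-15 - 1/4*2*(3 + 2))) = 1/(-952 + (-15 - 1/4*2*5)**2 + 6*(-15 - 1/4*2*5)) = 1/(-952 + (-15 - 5/2)**2 + 6*(-15 - 5/2)) = 1/(-952 + (-35/2)**2 + 6*(-35/2)) = 1/(-952 + 1225/4 - 105) = 1/(-3003/4) = -4/3003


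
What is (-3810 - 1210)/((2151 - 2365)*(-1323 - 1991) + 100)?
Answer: -1255/177324 ≈ -0.0070774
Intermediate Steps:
(-3810 - 1210)/((2151 - 2365)*(-1323 - 1991) + 100) = -5020/(-214*(-3314) + 100) = -5020/(709196 + 100) = -5020/709296 = -5020*1/709296 = -1255/177324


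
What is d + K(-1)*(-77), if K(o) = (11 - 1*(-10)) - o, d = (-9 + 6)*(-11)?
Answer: -1661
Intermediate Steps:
d = 33 (d = -3*(-11) = 33)
K(o) = 21 - o (K(o) = (11 + 10) - o = 21 - o)
d + K(-1)*(-77) = 33 + (21 - 1*(-1))*(-77) = 33 + (21 + 1)*(-77) = 33 + 22*(-77) = 33 - 1694 = -1661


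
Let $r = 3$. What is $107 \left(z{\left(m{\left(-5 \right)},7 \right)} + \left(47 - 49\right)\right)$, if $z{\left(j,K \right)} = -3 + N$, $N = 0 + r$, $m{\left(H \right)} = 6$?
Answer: $-214$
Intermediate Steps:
$N = 3$ ($N = 0 + 3 = 3$)
$z{\left(j,K \right)} = 0$ ($z{\left(j,K \right)} = -3 + 3 = 0$)
$107 \left(z{\left(m{\left(-5 \right)},7 \right)} + \left(47 - 49\right)\right) = 107 \left(0 + \left(47 - 49\right)\right) = 107 \left(0 - 2\right) = 107 \left(-2\right) = -214$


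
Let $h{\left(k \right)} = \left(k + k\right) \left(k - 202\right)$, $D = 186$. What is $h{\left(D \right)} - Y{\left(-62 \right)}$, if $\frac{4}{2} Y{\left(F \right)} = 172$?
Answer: $-6038$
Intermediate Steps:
$Y{\left(F \right)} = 86$ ($Y{\left(F \right)} = \frac{1}{2} \cdot 172 = 86$)
$h{\left(k \right)} = 2 k \left(-202 + k\right)$
$h{\left(D \right)} - Y{\left(-62 \right)} = 2 \cdot 186 \left(-202 + 186\right) - 86 = 2 \cdot 186 \left(-16\right) - 86 = -5952 - 86 = -6038$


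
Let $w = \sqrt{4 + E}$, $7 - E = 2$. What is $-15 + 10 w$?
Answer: $15$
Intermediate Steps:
$E = 5$ ($E = 7 - 2 = 5$)
$w = 3$ ($w = \sqrt{4 + 5} = \sqrt{9} = 3$)
$-15 + 10 w = -15 + 10 \cdot 3 = -15 + 30 = 15$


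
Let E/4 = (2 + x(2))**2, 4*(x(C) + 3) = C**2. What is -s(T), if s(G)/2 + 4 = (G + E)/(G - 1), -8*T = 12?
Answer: 34/5 ≈ 6.8000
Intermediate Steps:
T = -3/2 (T = -1/8*12 = -3/2 ≈ -1.5000)
x(C) = -3 + C**2/4
E = 0 (E = 4*(2 + (-3 + (1/4)*2**2))**2 = 4*(2 + (-3 + (1/4)*4))**2 = 4*(2 + (-3 + 1))**2 = 4*(2 - 2)**2 = 4*0**2 = 4*0 = 0)
s(G) = -8 + 2*G/(-1 + G) (s(G) = -8 + 2*((G + 0)/(G - 1)) = -8 + 2*(G/(-1 + G)) = -8 + 2*G/(-1 + G))
-s(T) = -2*(4 - 3*(-3/2))/(-1 - 3/2) = -2*(4 + 9/2)/(-5/2) = -2*(-2)*17/(5*2) = -1*(-34/5) = 34/5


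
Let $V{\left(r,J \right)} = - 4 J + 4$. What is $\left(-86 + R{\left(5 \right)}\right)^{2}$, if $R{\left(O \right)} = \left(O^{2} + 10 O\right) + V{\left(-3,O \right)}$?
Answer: $729$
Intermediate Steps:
$V{\left(r,J \right)} = 4 - 4 J$
$R{\left(O \right)} = 4 + O^{2} + 6 O$ ($R{\left(O \right)} = \left(O^{2} + 10 O\right) - \left(-4 + 4 O\right) = 4 + O^{2} + 6 O$)
$\left(-86 + R{\left(5 \right)}\right)^{2} = \left(-86 + \left(4 + 5^{2} + 6 \cdot 5\right)\right)^{2} = \left(-86 + \left(4 + 25 + 30\right)\right)^{2} = \left(-86 + 59\right)^{2} = \left(-27\right)^{2} = 729$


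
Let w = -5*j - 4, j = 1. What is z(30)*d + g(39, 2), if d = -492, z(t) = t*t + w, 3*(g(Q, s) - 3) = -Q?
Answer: -438382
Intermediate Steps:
g(Q, s) = 3 - Q/3 (g(Q, s) = 3 + (-Q)/3 = 3 - Q/3)
w = -9 (w = -5*1 - 4 = -5 - 4 = -9)
z(t) = -9 + t**2 (z(t) = t*t - 9 = t**2 - 9 = -9 + t**2)
z(30)*d + g(39, 2) = (-9 + 30**2)*(-492) + (3 - 1/3*39) = (-9 + 900)*(-492) + (3 - 13) = 891*(-492) - 10 = -438372 - 10 = -438382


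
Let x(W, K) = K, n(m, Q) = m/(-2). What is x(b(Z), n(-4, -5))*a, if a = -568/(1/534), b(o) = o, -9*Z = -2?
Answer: -606624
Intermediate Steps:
Z = 2/9 (Z = -1/9*(-2) = 2/9 ≈ 0.22222)
n(m, Q) = -m/2 (n(m, Q) = m*(-1/2) = -m/2)
a = -303312 (a = -568/1/534 = -568*534 = -303312)
x(b(Z), n(-4, -5))*a = -1/2*(-4)*(-303312) = 2*(-303312) = -606624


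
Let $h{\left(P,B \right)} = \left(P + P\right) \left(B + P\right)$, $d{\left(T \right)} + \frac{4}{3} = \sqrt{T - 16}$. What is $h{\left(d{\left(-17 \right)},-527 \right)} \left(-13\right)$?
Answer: $- \frac{157118}{9} + \frac{41314 i \sqrt{33}}{3} \approx -17458.0 + 79110.0 i$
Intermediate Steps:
$d{\left(T \right)} = - \frac{4}{3} + \sqrt{-16 + T}$ ($d{\left(T \right)} = - \frac{4}{3} + \sqrt{T - 16} = - \frac{4}{3} + \sqrt{-16 + T}$)
$h{\left(P,B \right)} = 2 P \left(B + P\right)$
$h{\left(d{\left(-17 \right)},-527 \right)} \left(-13\right) = 2 \left(- \frac{4}{3} + \sqrt{-16 - 17}\right) \left(-527 - \left(\frac{4}{3} - \sqrt{-16 - 17}\right)\right) \left(-13\right) = 2 \left(- \frac{4}{3} + \sqrt{-33}\right) \left(-527 - \left(\frac{4}{3} - \sqrt{-33}\right)\right) \left(-13\right) = 2 \left(- \frac{4}{3} + i \sqrt{33}\right) \left(-527 - \left(\frac{4}{3} - i \sqrt{33}\right)\right) \left(-13\right) = 2 \left(- \frac{4}{3} + i \sqrt{33}\right) \left(- \frac{1585}{3} + i \sqrt{33}\right) \left(-13\right) = 2 \left(- \frac{1585}{3} + i \sqrt{33}\right) \left(- \frac{4}{3} + i \sqrt{33}\right) \left(-13\right) = - 26 \left(- \frac{1585}{3} + i \sqrt{33}\right) \left(- \frac{4}{3} + i \sqrt{33}\right)$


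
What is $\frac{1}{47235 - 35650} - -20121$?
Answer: $\frac{233101786}{11585} \approx 20121.0$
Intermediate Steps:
$\frac{1}{47235 - 35650} - -20121 = \frac{1}{11585} + 20121 = \frac{233101786}{11585}$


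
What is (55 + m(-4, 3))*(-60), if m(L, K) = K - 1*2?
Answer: -3360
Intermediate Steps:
m(L, K) = -2 + K (m(L, K) = K - 2 = -2 + K)
(55 + m(-4, 3))*(-60) = (55 + (-2 + 3))*(-60) = (55 + 1)*(-60) = 56*(-60) = -3360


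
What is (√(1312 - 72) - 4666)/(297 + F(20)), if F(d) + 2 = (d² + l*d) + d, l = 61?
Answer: -4666/1935 + 2*√310/1935 ≈ -2.3932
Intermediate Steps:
F(d) = -2 + d² + 62*d (F(d) = -2 + ((d² + 61*d) + d) = -2 + (d² + 62*d) = -2 + d² + 62*d)
(√(1312 - 72) - 4666)/(297 + F(20)) = (√(1312 - 72) - 4666)/(297 + (-2 + 20² + 62*20)) = (√1240 - 4666)/(297 + (-2 + 400 + 1240)) = (2*√310 - 4666)/(297 + 1638) = (-4666 + 2*√310)/1935 = (-4666 + 2*√310)*(1/1935) = -4666/1935 + 2*√310/1935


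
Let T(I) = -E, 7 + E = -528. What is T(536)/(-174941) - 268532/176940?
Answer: -11767979878/7738515135 ≈ -1.5207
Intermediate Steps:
E = -535 (E = -7 - 528 = -535)
T(I) = 535 (T(I) = -1*(-535) = 535)
T(536)/(-174941) - 268532/176940 = 535/(-174941) - 268532/176940 = 535*(-1/174941) - 268532*1/176940 = -535/174941 - 67133/44235 = -11767979878/7738515135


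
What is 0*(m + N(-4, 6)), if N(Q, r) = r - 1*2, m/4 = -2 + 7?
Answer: 0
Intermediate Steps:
m = 20 (m = 4*(-2 + 7) = 4*5 = 20)
N(Q, r) = -2 + r (N(Q, r) = r - 2 = -2 + r)
0*(m + N(-4, 6)) = 0*(20 + (-2 + 6)) = 0*(20 + 4) = 0*24 = 0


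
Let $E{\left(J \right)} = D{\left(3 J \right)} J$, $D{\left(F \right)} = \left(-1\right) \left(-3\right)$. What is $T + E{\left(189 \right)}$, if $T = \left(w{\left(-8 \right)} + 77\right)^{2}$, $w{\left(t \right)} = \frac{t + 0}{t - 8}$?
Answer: $\frac{26293}{4} \approx 6573.3$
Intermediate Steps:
$D{\left(F \right)} = 3$
$w{\left(t \right)} = \frac{t}{-8 + t}$
$E{\left(J \right)} = 3 J$
$T = \frac{24025}{4}$ ($T = \left(- \frac{8}{-8 - 8} + 77\right)^{2} = \left(- \frac{8}{-16} + 77\right)^{2} = \left(\left(-8\right) \left(- \frac{1}{16}\right) + 77\right)^{2} = \left(\frac{1}{2} + 77\right)^{2} = \left(\frac{155}{2}\right)^{2} = \frac{24025}{4} \approx 6006.3$)
$T + E{\left(189 \right)} = \frac{24025}{4} + 3 \cdot 189 = \frac{24025}{4} + 567 = \frac{26293}{4}$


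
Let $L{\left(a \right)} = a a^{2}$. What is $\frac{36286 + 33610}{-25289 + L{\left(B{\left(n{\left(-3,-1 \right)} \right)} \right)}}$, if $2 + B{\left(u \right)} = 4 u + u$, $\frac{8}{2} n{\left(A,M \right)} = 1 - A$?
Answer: $- \frac{34948}{12631} \approx -2.7668$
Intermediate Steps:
$n{\left(A,M \right)} = \frac{1}{4} - \frac{A}{4}$ ($n{\left(A,M \right)} = \frac{1 - A}{4} = \frac{1}{4} - \frac{A}{4}$)
$B{\left(u \right)} = -2 + 5 u$ ($B{\left(u \right)} = -2 + \left(4 u + u\right) = -2 + 5 u$)
$L{\left(a \right)} = a^{3}$
$\frac{36286 + 33610}{-25289 + L{\left(B{\left(n{\left(-3,-1 \right)} \right)} \right)}} = \frac{36286 + 33610}{-25289 + \left(-2 + 5 \left(\frac{1}{4} - - \frac{3}{4}\right)\right)^{3}} = \frac{69896}{-25289 + \left(-2 + 5 \left(\frac{1}{4} + \frac{3}{4}\right)\right)^{3}} = \frac{69896}{-25289 + \left(-2 + 5 \cdot 1\right)^{3}} = \frac{69896}{-25289 + \left(-2 + 5\right)^{3}} = \frac{69896}{-25289 + 3^{3}} = \frac{69896}{-25289 + 27} = \frac{69896}{-25262} = 69896 \left(- \frac{1}{25262}\right) = - \frac{34948}{12631}$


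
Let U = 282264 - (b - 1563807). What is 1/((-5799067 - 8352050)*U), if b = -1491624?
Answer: -1/47232112455315 ≈ -2.1172e-14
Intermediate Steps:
U = 3337695 (U = 282264 - (-1491624 - 1563807) = 282264 - 1*(-3055431) = 282264 + 3055431 = 3337695)
1/((-5799067 - 8352050)*U) = 1/(-5799067 - 8352050*3337695) = (1/3337695)/(-14151117) = -1/14151117*1/3337695 = -1/47232112455315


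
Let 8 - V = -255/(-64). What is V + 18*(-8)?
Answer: -8959/64 ≈ -139.98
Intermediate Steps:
V = 257/64 (V = 8 - (-255)/(-64) = 8 - (-255)*(-1)/64 = 8 - 1*255/64 = 8 - 255/64 = 257/64 ≈ 4.0156)
V + 18*(-8) = 257/64 + 18*(-8) = 257/64 - 144 = -8959/64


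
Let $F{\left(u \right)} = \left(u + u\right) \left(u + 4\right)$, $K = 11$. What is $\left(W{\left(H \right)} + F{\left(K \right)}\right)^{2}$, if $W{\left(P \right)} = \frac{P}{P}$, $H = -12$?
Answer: $109561$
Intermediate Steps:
$W{\left(P \right)} = 1$
$F{\left(u \right)} = 2 u \left(4 + u\right)$
$\left(W{\left(H \right)} + F{\left(K \right)}\right)^{2} = \left(1 + 2 \cdot 11 \left(4 + 11\right)\right)^{2} = \left(1 + 2 \cdot 11 \cdot 15\right)^{2} = \left(1 + 330\right)^{2} = 331^{2} = 109561$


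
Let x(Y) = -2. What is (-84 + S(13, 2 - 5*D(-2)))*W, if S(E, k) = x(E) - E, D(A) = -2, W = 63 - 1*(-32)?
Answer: -9405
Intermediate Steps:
W = 95 (W = 63 + 32 = 95)
S(E, k) = -2 - E
(-84 + S(13, 2 - 5*D(-2)))*W = (-84 + (-2 - 1*13))*95 = (-84 + (-2 - 13))*95 = (-84 - 15)*95 = -99*95 = -9405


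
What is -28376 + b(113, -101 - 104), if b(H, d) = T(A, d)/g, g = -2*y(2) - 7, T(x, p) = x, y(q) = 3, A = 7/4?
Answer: -1475559/52 ≈ -28376.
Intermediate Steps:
A = 7/4 (A = 7*(1/4) = 7/4 ≈ 1.7500)
g = -13 (g = -2*3 - 7 = -6 - 7 = -13)
b(H, d) = -7/52 (b(H, d) = (7/4)/(-13) = (7/4)*(-1/13) = -7/52)
-28376 + b(113, -101 - 104) = -28376 - 7/52 = -1475559/52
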